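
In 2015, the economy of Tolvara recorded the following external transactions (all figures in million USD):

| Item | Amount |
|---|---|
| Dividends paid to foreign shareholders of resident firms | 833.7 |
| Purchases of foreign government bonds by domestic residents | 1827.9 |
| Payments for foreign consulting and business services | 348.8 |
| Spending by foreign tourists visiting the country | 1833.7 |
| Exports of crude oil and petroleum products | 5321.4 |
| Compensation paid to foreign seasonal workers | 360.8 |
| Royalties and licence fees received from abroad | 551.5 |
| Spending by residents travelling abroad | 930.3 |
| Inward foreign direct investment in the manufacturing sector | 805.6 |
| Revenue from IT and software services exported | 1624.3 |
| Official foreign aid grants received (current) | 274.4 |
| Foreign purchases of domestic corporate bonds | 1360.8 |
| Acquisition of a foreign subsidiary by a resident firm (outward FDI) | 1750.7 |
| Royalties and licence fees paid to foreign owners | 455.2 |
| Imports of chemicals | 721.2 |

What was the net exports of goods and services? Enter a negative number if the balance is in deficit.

6875.4

Goods: 5321.4 - 721.2 = 4600.2
Services: 1624.3 - 348.8 - 930.3 - 455.2 + 551.5 + 1833.7 = 2275.2
Trade balance = 4600.2 + 2275.2 = 6875.4
(Excluded from the trade balance — primary income: dividends paid to foreign shareholders of resident firms 833.7, compensation paid to foreign seasonal workers 360.8; financial account: purchases of foreign government bonds by domestic residents 1827.9, inward foreign direct investment in the manufacturing sector 805.6, foreign purchases of domestic corporate bonds 1360.8, acquisition of a foreign subsidiary by a resident firm (outward FDI) 1750.7; secondary income: official foreign aid grants received (current) 274.4.)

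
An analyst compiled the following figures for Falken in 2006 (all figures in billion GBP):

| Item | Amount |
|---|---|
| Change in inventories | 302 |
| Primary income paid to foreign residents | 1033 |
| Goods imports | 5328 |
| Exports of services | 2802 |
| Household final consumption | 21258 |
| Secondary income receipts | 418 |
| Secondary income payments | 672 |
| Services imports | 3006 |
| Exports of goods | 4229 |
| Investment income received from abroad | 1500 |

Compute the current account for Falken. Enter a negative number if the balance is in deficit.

-1090

Goods balance = 4229 - 5328 = -1099
Services balance = 2802 - 3006 = -204
Trade balance (goods + services) = -1099 + (-204) = -1303
Net primary income = 1500 - 1033 = 467
Net secondary income = 418 - 672 = -254
Current account = -1303 + 467 + (-254) = -1090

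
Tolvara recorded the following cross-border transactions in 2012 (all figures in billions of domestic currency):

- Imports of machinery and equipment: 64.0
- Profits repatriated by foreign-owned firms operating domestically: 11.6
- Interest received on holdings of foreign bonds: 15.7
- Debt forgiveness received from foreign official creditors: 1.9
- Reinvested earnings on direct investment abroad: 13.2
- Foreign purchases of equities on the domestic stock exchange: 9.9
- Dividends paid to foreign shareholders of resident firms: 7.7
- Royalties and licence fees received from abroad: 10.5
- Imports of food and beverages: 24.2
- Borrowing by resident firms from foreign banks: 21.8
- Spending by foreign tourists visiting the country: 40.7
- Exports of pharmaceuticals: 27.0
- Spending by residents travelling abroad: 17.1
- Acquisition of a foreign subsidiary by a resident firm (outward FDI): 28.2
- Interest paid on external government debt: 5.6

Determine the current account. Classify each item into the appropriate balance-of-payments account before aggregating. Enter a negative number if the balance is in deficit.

-23.1

Goods: -24.2 + 27.0 - 64.0 = -61.2
Services: -17.1 + 40.7 + 10.5 = 34.1
Primary income: -7.7 + 13.2 - 11.6 - 5.6 + 15.7 = 4.0
Current account = (-61.2) + 34.1 + 4.0 = -23.1
(Excluded from the current account — capital account: debt forgiveness received from foreign official creditors 1.9; financial account: foreign purchases of equities on the domestic stock exchange 9.9, borrowing by resident firms from foreign banks 21.8, acquisition of a foreign subsidiary by a resident firm (outward FDI) 28.2.)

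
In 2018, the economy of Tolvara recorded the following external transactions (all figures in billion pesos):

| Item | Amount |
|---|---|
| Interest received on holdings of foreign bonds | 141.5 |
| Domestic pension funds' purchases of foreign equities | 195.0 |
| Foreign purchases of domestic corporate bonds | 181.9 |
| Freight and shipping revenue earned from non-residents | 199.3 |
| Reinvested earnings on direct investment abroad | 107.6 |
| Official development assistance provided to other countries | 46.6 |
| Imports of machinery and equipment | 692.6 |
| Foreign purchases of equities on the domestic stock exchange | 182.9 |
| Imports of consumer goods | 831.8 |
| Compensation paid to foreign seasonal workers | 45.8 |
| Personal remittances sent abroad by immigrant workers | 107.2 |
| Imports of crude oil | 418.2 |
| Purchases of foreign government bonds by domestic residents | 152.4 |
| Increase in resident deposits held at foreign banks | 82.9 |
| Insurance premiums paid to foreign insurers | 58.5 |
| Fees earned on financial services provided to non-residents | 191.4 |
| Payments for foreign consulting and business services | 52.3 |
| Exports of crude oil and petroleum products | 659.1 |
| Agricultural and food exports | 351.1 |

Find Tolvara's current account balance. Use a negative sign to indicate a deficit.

Goods: -418.2 + 351.1 - 692.6 + 659.1 - 831.8 = -932.4
Services: 191.4 - 58.5 - 52.3 + 199.3 = 279.9
Primary income: -45.8 + 141.5 + 107.6 = 203.3
Secondary income: -107.2 - 46.6 = -153.8
Current account = (-932.4) + 279.9 + 203.3 + (-153.8) = -603.0
(Excluded from the current account — financial account: domestic pension funds' purchases of foreign equities 195.0, foreign purchases of domestic corporate bonds 181.9, foreign purchases of equities on the domestic stock exchange 182.9, purchases of foreign government bonds by domestic residents 152.4, increase in resident deposits held at foreign banks 82.9.)

-603.0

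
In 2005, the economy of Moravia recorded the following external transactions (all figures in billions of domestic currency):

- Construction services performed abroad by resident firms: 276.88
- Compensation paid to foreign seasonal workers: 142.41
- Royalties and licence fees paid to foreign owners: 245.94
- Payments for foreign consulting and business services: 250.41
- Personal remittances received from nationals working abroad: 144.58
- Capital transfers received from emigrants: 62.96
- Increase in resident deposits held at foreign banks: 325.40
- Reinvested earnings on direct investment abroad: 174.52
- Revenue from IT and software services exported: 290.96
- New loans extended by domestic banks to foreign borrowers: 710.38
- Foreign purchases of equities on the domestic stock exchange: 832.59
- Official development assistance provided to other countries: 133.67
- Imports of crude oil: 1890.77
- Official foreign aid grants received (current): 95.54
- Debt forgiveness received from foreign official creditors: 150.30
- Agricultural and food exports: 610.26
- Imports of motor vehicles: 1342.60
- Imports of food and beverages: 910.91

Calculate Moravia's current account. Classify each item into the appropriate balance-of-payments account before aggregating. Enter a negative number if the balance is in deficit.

Goods: 610.26 - 910.91 - 1890.77 - 1342.60 = -3534.02
Services: -250.41 + 276.88 - 245.94 + 290.96 = 71.49
Primary income: -142.41 + 174.52 = 32.11
Secondary income: 95.54 + 144.58 - 133.67 = 106.45
Current account = (-3534.02) + 71.49 + 32.11 + 106.45 = -3323.97
(Excluded from the current account — capital account: capital transfers received from emigrants 62.96, debt forgiveness received from foreign official creditors 150.30; financial account: increase in resident deposits held at foreign banks 325.40, new loans extended by domestic banks to foreign borrowers 710.38, foreign purchases of equities on the domestic stock exchange 832.59.)

-3323.97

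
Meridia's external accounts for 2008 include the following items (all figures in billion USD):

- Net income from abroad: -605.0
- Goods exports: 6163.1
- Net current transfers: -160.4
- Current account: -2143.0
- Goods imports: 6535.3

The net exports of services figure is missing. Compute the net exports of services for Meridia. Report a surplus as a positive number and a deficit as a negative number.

-1005.4

Current account = goods balance + services balance + net primary income + net secondary income
Sum of the known components = -1137.6
Net exports of services = CA - (known components) = -2143.0 - (-1137.6) = -1005.4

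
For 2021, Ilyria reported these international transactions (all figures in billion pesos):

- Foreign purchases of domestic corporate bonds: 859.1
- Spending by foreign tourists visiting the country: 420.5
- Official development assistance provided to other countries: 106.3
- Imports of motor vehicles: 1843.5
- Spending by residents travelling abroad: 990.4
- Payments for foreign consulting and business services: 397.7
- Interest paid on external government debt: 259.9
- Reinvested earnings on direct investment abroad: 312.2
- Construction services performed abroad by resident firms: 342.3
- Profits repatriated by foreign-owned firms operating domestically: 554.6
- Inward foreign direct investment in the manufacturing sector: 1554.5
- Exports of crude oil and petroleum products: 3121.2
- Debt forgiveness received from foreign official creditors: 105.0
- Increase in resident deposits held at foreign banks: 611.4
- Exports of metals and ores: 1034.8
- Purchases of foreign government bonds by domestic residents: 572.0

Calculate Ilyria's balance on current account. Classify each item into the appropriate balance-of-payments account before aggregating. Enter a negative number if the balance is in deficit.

1078.6

Goods: -1843.5 + 3121.2 + 1034.8 = 2312.5
Services: 342.3 - 397.7 + 420.5 - 990.4 = -625.3
Primary income: -554.6 - 259.9 + 312.2 = -502.3
Secondary income: -106.3
Current account = 2312.5 + (-625.3) + (-502.3) + (-106.3) = 1078.6
(Excluded from the current account — financial account: foreign purchases of domestic corporate bonds 859.1, inward foreign direct investment in the manufacturing sector 1554.5, increase in resident deposits held at foreign banks 611.4, purchases of foreign government bonds by domestic residents 572.0; capital account: debt forgiveness received from foreign official creditors 105.0.)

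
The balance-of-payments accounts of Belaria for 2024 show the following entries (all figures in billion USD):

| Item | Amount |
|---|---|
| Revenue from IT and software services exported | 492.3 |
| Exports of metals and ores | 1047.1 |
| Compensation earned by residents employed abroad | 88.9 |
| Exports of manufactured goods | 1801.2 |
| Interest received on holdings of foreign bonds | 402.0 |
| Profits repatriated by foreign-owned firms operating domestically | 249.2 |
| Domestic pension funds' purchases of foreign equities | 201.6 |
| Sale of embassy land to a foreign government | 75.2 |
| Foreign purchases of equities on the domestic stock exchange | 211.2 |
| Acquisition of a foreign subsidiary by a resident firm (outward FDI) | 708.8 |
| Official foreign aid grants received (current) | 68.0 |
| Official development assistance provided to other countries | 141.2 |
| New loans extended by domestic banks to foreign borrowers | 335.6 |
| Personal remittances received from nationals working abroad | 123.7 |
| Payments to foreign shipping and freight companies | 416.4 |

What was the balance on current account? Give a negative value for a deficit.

Goods: 1047.1 + 1801.2 = 2848.3
Services: 492.3 - 416.4 = 75.9
Primary income: 402.0 + 88.9 - 249.2 = 241.7
Secondary income: 68.0 + 123.7 - 141.2 = 50.5
Current account = 2848.3 + 75.9 + 241.7 + 50.5 = 3216.4
(Excluded from the current account — financial account: domestic pension funds' purchases of foreign equities 201.6, foreign purchases of equities on the domestic stock exchange 211.2, acquisition of a foreign subsidiary by a resident firm (outward FDI) 708.8, new loans extended by domestic banks to foreign borrowers 335.6; capital account: sale of embassy land to a foreign government 75.2.)

3216.4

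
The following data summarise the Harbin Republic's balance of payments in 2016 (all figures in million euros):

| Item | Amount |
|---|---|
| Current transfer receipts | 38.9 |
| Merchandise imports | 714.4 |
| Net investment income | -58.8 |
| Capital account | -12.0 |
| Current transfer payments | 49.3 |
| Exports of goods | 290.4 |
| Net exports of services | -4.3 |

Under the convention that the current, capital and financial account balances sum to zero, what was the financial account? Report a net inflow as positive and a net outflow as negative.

Goods balance = 290.4 - 714.4 = -424.0
Services balance = -4.3
Trade balance (goods + services) = -424.0 + (-4.3) = -428.3
Net primary income = -58.8
Net secondary income = 38.9 - 49.3 = -10.4
Current account = -428.3 + (-58.8) + (-10.4) = -497.5
Financial account = -(-497.5 + (-12.0)) = 509.5

509.5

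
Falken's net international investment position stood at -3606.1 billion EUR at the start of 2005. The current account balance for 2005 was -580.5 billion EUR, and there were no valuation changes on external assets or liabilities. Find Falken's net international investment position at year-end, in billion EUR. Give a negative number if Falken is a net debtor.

With no valuation effects, change in NIIP = current account = -580.5
End-of-year NIIP = -3606.1 + (-580.5) = -4186.6

-4186.6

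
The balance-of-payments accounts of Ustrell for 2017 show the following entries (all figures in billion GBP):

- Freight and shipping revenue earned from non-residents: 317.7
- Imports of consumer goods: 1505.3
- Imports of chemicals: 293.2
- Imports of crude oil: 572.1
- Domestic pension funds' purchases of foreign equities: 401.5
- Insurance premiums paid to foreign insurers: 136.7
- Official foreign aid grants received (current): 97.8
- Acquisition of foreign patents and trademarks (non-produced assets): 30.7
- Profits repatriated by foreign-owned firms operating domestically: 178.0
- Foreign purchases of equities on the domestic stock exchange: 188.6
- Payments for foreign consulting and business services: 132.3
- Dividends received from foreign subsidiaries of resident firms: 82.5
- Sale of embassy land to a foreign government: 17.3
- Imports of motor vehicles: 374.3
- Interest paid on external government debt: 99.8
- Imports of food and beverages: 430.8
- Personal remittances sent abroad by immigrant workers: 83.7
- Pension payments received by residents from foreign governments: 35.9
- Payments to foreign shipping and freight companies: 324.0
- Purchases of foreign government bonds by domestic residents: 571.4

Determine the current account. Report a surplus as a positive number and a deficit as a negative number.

-3596.3

Goods: -572.1 - 1505.3 - 374.3 - 430.8 - 293.2 = -3175.7
Services: -132.3 - 136.7 - 324.0 + 317.7 = -275.3
Primary income: 82.5 - 178.0 - 99.8 = -195.3
Secondary income: 35.9 + 97.8 - 83.7 = 50.0
Current account = (-3175.7) + (-275.3) + (-195.3) + 50.0 = -3596.3
(Excluded from the current account — financial account: domestic pension funds' purchases of foreign equities 401.5, foreign purchases of equities on the domestic stock exchange 188.6, purchases of foreign government bonds by domestic residents 571.4; capital account: acquisition of foreign patents and trademarks (non-produced assets) 30.7, sale of embassy land to a foreign government 17.3.)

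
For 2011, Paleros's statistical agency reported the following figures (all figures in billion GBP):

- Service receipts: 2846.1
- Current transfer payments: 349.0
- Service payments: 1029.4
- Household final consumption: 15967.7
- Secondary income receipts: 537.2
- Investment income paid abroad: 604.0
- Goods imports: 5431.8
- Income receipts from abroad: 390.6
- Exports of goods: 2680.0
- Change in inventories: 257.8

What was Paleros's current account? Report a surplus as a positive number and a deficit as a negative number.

-960.3

Goods balance = 2680.0 - 5431.8 = -2751.8
Services balance = 2846.1 - 1029.4 = 1816.7
Trade balance (goods + services) = -2751.8 + 1816.7 = -935.1
Net primary income = 390.6 - 604.0 = -213.4
Net secondary income = 537.2 - 349.0 = 188.2
Current account = -935.1 + (-213.4) + 188.2 = -960.3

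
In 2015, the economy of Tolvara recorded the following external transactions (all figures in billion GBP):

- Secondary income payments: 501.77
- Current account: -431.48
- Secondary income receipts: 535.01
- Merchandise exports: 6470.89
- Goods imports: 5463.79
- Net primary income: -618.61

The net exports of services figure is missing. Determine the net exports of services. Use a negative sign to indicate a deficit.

Current account = goods balance + services balance + net primary income + net secondary income
Sum of the known components = 421.73
Net exports of services = CA - (known components) = -431.48 - 421.73 = -853.21

-853.21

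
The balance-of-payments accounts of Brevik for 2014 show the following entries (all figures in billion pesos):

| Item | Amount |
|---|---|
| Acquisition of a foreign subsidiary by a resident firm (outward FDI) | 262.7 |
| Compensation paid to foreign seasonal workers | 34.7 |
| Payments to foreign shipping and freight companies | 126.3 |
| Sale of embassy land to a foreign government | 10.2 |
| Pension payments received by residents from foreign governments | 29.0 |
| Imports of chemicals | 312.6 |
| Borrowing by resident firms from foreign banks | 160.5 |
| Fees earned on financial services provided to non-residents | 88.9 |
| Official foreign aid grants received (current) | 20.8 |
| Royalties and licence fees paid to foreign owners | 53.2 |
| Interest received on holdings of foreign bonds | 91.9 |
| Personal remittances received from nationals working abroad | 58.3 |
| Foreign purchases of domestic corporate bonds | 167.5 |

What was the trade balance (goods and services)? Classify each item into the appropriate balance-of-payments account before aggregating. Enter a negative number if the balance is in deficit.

Goods: -312.6
Services: -53.2 + 88.9 - 126.3 = -90.6
Trade balance = -312.6 + (-90.6) = -403.2
(Excluded from the trade balance — financial account: acquisition of a foreign subsidiary by a resident firm (outward FDI) 262.7, borrowing by resident firms from foreign banks 160.5, foreign purchases of domestic corporate bonds 167.5; primary income: compensation paid to foreign seasonal workers 34.7, interest received on holdings of foreign bonds 91.9; capital account: sale of embassy land to a foreign government 10.2; secondary income: pension payments received by residents from foreign governments 29.0, official foreign aid grants received (current) 20.8, personal remittances received from nationals working abroad 58.3.)

-403.2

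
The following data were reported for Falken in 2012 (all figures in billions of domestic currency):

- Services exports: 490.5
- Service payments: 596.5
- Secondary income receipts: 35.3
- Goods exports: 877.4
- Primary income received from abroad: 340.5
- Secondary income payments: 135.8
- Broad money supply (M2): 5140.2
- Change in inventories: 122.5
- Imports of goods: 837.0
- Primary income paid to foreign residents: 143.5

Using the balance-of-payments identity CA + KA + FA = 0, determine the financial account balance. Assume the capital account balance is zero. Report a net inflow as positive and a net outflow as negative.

Goods balance = 877.4 - 837.0 = 40.4
Services balance = 490.5 - 596.5 = -106.0
Trade balance (goods + services) = 40.4 + (-106.0) = -65.6
Net primary income = 340.5 - 143.5 = 197.0
Net secondary income = 35.3 - 135.8 = -100.5
Current account = -65.6 + 197.0 + (-100.5) = 30.9
Financial account = -(30.9) = -30.9

-30.9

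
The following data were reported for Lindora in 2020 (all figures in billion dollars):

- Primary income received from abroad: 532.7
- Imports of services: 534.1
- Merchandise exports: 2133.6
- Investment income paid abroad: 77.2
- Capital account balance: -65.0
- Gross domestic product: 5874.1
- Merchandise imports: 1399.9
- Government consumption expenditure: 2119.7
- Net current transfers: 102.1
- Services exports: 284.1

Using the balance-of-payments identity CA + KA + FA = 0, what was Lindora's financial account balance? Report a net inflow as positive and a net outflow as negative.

-976.3

Goods balance = 2133.6 - 1399.9 = 733.7
Services balance = 284.1 - 534.1 = -250.0
Trade balance (goods + services) = 733.7 + (-250.0) = 483.7
Net primary income = 532.7 - 77.2 = 455.5
Net secondary income = 102.1
Current account = 483.7 + 455.5 + 102.1 = 1041.3
Financial account = -(1041.3 + (-65.0)) = -976.3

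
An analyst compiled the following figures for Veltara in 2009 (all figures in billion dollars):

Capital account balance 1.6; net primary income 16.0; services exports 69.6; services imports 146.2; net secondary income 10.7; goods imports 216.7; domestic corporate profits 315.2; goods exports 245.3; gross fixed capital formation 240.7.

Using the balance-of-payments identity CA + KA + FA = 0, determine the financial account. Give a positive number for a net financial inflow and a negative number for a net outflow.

19.7

Goods balance = 245.3 - 216.7 = 28.6
Services balance = 69.6 - 146.2 = -76.6
Trade balance (goods + services) = 28.6 + (-76.6) = -48.0
Net primary income = 16.0
Net secondary income = 10.7
Current account = -48.0 + 16.0 + 10.7 = -21.3
Financial account = -(-21.3 + 1.6) = 19.7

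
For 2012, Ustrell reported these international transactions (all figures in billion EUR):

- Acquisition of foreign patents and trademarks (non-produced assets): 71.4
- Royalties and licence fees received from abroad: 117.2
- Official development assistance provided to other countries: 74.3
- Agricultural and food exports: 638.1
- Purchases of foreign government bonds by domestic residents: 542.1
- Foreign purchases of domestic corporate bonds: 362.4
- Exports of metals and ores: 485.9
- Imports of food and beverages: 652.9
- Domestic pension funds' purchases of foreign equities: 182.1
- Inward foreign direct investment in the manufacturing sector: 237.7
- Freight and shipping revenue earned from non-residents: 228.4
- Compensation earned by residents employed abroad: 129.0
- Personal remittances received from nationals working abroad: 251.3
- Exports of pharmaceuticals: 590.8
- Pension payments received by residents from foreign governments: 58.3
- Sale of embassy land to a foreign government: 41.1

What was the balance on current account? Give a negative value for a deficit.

1771.8

Goods: -652.9 + 590.8 + 485.9 + 638.1 = 1061.9
Services: 117.2 + 228.4 = 345.6
Primary income: 129.0
Secondary income: 58.3 + 251.3 - 74.3 = 235.3
Current account = 1061.9 + 345.6 + 129.0 + 235.3 = 1771.8
(Excluded from the current account — capital account: acquisition of foreign patents and trademarks (non-produced assets) 71.4, sale of embassy land to a foreign government 41.1; financial account: purchases of foreign government bonds by domestic residents 542.1, foreign purchases of domestic corporate bonds 362.4, domestic pension funds' purchases of foreign equities 182.1, inward foreign direct investment in the manufacturing sector 237.7.)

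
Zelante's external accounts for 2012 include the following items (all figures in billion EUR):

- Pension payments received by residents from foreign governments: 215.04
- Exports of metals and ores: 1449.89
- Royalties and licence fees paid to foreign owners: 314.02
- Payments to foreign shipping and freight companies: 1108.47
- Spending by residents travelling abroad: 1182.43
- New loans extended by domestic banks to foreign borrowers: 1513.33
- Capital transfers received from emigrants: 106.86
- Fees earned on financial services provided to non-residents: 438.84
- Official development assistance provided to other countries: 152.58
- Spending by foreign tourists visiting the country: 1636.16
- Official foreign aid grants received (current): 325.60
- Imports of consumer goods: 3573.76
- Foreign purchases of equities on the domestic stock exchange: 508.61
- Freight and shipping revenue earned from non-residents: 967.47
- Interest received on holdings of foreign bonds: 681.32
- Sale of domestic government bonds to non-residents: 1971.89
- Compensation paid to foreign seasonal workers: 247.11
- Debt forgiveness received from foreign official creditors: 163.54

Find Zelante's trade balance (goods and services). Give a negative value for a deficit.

-1686.32

Goods: 1449.89 - 3573.76 = -2123.87
Services: -1182.43 - 1108.47 - 314.02 + 1636.16 + 967.47 + 438.84 = 437.55
Trade balance = -2123.87 + 437.55 = -1686.32
(Excluded from the trade balance — secondary income: pension payments received by residents from foreign governments 215.04, official development assistance provided to other countries 152.58, official foreign aid grants received (current) 325.60; financial account: new loans extended by domestic banks to foreign borrowers 1513.33, foreign purchases of equities on the domestic stock exchange 508.61, sale of domestic government bonds to non-residents 1971.89; capital account: capital transfers received from emigrants 106.86, debt forgiveness received from foreign official creditors 163.54; primary income: interest received on holdings of foreign bonds 681.32, compensation paid to foreign seasonal workers 247.11.)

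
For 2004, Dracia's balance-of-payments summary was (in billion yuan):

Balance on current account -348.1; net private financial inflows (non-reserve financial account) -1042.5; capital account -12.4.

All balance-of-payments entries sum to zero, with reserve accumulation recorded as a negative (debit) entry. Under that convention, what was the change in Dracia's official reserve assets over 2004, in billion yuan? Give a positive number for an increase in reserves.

Official reserve transactions balance = -((-348.1) + (-12.4) + (-1042.5)) = 1403.0
An accumulation of reserves is recorded as a debit (negative entry), so the change in the stock of reserves is the negative of that balance.
Change in official reserves = -(1403.0) = -1403.0

-1403.0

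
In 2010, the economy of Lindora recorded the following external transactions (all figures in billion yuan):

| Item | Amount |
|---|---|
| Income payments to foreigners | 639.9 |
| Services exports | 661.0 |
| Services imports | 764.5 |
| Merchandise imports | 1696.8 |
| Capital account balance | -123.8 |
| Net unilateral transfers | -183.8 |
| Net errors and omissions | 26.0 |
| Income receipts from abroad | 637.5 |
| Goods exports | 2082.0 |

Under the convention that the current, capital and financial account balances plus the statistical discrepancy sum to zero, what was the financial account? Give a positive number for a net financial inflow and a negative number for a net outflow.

Goods balance = 2082.0 - 1696.8 = 385.2
Services balance = 661.0 - 764.5 = -103.5
Trade balance (goods + services) = 385.2 + (-103.5) = 281.7
Net primary income = 637.5 - 639.9 = -2.4
Net secondary income = -183.8
Current account = 281.7 + (-2.4) + (-183.8) = 95.5
Financial account = -(95.5 + (-123.8) + 26.0) = 2.3

2.3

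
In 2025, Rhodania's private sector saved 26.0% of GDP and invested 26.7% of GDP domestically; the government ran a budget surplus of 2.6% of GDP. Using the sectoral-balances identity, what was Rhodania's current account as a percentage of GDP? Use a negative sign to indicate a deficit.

By the sectoral-balances identity, CA = (S_private - I) + (T - G).
Private balance = 26.0 - 26.7 = -0.7
Government balance (T - G) = 2.6
CA = -0.7 + 2.6 = 1.9

1.9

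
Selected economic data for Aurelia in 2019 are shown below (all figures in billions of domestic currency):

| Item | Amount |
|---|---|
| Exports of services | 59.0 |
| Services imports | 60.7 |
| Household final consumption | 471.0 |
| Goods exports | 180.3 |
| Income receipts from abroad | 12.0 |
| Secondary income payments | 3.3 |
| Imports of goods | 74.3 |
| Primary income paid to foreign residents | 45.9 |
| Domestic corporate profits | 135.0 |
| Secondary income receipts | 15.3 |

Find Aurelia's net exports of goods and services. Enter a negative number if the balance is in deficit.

Goods balance = 180.3 - 74.3 = 106.0
Services balance = 59.0 - 60.7 = -1.7
Trade balance (goods + services) = 106.0 + (-1.7) = 104.3

104.3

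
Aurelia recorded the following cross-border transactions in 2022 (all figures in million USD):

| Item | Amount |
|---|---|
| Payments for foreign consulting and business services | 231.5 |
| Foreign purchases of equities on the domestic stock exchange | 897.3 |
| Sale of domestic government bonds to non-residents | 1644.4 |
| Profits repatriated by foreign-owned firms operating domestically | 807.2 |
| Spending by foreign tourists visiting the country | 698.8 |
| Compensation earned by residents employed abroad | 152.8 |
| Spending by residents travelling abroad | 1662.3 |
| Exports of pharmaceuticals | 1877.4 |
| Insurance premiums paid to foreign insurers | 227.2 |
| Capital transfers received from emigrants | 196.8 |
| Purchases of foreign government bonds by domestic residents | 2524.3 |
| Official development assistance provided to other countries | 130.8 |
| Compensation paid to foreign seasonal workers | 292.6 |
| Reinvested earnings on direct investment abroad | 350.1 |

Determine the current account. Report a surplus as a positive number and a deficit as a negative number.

-272.5

Goods: 1877.4
Services: -231.5 + 698.8 - 1662.3 - 227.2 = -1422.2
Primary income: -807.2 + 152.8 - 292.6 + 350.1 = -596.9
Secondary income: -130.8
Current account = 1877.4 + (-1422.2) + (-596.9) + (-130.8) = -272.5
(Excluded from the current account — financial account: foreign purchases of equities on the domestic stock exchange 897.3, sale of domestic government bonds to non-residents 1644.4, purchases of foreign government bonds by domestic residents 2524.3; capital account: capital transfers received from emigrants 196.8.)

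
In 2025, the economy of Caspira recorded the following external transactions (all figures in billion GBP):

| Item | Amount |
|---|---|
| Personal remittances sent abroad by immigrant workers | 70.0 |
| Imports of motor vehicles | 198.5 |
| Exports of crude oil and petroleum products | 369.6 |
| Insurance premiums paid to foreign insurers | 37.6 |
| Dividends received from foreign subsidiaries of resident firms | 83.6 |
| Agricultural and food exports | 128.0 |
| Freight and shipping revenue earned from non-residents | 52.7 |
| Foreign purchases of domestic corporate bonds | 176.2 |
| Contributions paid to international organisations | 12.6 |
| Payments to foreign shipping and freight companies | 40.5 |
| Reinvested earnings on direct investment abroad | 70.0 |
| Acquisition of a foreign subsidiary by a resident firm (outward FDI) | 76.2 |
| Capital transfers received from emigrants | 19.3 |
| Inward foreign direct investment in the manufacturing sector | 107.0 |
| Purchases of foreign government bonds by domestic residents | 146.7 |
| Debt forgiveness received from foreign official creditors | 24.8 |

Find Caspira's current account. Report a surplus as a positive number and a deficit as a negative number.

Goods: 128.0 - 198.5 + 369.6 = 299.1
Services: -37.6 - 40.5 + 52.7 = -25.4
Primary income: 70.0 + 83.6 = 153.6
Secondary income: -12.6 - 70.0 = -82.6
Current account = 299.1 + (-25.4) + 153.6 + (-82.6) = 344.7
(Excluded from the current account — financial account: foreign purchases of domestic corporate bonds 176.2, acquisition of a foreign subsidiary by a resident firm (outward FDI) 76.2, inward foreign direct investment in the manufacturing sector 107.0, purchases of foreign government bonds by domestic residents 146.7; capital account: capital transfers received from emigrants 19.3, debt forgiveness received from foreign official creditors 24.8.)

344.7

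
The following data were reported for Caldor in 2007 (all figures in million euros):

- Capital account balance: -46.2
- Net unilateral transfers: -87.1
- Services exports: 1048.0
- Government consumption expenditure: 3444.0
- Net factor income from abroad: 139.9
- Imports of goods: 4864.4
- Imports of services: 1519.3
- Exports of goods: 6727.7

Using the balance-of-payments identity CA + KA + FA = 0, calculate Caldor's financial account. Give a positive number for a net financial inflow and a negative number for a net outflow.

-1398.6

Goods balance = 6727.7 - 4864.4 = 1863.3
Services balance = 1048.0 - 1519.3 = -471.3
Trade balance (goods + services) = 1863.3 + (-471.3) = 1392.0
Net primary income = 139.9
Net secondary income = -87.1
Current account = 1392.0 + 139.9 + (-87.1) = 1444.8
Financial account = -(1444.8 + (-46.2)) = -1398.6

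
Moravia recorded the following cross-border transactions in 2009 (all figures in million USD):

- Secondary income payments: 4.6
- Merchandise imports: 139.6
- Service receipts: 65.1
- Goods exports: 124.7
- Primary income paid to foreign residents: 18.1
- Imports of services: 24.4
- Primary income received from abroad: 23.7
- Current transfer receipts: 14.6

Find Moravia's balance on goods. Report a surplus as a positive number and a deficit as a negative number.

-14.9

Goods balance = 124.7 - 139.6 = -14.9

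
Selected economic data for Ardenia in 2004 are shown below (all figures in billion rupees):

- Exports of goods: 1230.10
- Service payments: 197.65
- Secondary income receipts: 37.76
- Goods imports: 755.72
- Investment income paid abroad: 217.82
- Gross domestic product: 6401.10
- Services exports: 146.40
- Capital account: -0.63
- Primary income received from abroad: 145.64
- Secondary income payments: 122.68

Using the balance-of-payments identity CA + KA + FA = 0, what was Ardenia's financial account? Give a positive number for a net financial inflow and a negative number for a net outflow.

-265.40

Goods balance = 1230.10 - 755.72 = 474.38
Services balance = 146.40 - 197.65 = -51.25
Trade balance (goods + services) = 474.38 + (-51.25) = 423.13
Net primary income = 145.64 - 217.82 = -72.18
Net secondary income = 37.76 - 122.68 = -84.92
Current account = 423.13 + (-72.18) + (-84.92) = 266.03
Financial account = -(266.03 + (-0.63)) = -265.40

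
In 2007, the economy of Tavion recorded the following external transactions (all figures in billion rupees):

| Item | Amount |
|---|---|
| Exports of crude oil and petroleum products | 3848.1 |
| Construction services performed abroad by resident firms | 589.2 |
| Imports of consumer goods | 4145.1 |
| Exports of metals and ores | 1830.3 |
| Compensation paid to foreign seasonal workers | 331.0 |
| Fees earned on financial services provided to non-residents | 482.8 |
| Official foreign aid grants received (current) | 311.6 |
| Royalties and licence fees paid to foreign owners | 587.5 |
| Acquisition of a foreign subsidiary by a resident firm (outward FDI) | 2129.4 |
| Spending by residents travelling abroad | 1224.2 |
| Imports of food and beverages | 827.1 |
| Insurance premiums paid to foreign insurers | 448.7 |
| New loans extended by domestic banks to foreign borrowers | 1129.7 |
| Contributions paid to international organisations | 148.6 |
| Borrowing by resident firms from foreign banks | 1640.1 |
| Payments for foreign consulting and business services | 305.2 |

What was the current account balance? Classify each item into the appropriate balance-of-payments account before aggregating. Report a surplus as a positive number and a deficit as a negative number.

-955.4

Goods: -827.1 + 3848.1 - 4145.1 + 1830.3 = 706.2
Services: 482.8 - 1224.2 - 305.2 + 589.2 - 448.7 - 587.5 = -1493.6
Primary income: -331.0
Secondary income: -148.6 + 311.6 = 163.0
Current account = 706.2 + (-1493.6) + (-331.0) + 163.0 = -955.4
(Excluded from the current account — financial account: acquisition of a foreign subsidiary by a resident firm (outward FDI) 2129.4, new loans extended by domestic banks to foreign borrowers 1129.7, borrowing by resident firms from foreign banks 1640.1.)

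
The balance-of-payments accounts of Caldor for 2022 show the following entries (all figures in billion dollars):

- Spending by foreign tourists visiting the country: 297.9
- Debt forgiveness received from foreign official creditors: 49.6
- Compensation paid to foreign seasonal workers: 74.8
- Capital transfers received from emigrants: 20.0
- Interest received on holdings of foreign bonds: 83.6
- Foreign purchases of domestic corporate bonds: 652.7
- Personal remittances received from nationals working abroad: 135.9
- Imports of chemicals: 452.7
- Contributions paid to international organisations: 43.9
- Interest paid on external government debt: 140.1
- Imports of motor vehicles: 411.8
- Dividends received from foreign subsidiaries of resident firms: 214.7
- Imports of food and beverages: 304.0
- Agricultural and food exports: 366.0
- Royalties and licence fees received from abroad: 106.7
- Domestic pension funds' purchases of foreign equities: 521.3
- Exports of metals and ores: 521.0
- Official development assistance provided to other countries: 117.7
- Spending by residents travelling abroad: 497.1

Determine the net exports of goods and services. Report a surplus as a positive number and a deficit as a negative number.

-374.0

Goods: -452.7 - 411.8 + 366.0 - 304.0 + 521.0 = -281.5
Services: -497.1 + 106.7 + 297.9 = -92.5
Trade balance = -281.5 + (-92.5) = -374.0
(Excluded from the trade balance — capital account: debt forgiveness received from foreign official creditors 49.6, capital transfers received from emigrants 20.0; primary income: compensation paid to foreign seasonal workers 74.8, interest received on holdings of foreign bonds 83.6, interest paid on external government debt 140.1, dividends received from foreign subsidiaries of resident firms 214.7; financial account: foreign purchases of domestic corporate bonds 652.7, domestic pension funds' purchases of foreign equities 521.3; secondary income: personal remittances received from nationals working abroad 135.9, contributions paid to international organisations 43.9, official development assistance provided to other countries 117.7.)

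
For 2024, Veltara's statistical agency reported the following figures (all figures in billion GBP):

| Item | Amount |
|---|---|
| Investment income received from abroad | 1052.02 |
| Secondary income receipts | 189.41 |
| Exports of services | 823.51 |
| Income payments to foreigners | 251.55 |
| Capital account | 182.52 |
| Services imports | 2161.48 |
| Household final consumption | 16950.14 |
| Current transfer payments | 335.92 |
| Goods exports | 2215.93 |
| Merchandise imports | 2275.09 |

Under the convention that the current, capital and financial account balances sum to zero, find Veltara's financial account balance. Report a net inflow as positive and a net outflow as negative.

Goods balance = 2215.93 - 2275.09 = -59.16
Services balance = 823.51 - 2161.48 = -1337.97
Trade balance (goods + services) = -59.16 + (-1337.97) = -1397.13
Net primary income = 1052.02 - 251.55 = 800.47
Net secondary income = 189.41 - 335.92 = -146.51
Current account = -1397.13 + 800.47 + (-146.51) = -743.17
Financial account = -(-743.17 + 182.52) = 560.65

560.65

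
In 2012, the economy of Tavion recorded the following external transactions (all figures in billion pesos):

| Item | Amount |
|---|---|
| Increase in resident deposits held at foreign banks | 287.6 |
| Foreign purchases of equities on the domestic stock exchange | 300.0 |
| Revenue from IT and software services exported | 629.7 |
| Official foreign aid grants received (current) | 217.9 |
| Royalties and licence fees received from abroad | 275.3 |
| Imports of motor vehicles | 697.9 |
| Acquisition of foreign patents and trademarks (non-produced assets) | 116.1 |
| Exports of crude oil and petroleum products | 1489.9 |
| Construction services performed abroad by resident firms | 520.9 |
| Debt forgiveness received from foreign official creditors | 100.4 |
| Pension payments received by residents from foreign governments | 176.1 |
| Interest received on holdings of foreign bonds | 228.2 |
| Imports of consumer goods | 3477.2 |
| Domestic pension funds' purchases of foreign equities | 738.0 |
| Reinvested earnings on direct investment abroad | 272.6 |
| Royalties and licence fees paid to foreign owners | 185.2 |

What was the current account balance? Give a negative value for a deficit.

Goods: -3477.2 - 697.9 + 1489.9 = -2685.2
Services: 275.3 + 520.9 + 629.7 - 185.2 = 1240.7
Primary income: 228.2 + 272.6 = 500.8
Secondary income: 176.1 + 217.9 = 394.0
Current account = (-2685.2) + 1240.7 + 500.8 + 394.0 = -549.7
(Excluded from the current account — financial account: increase in resident deposits held at foreign banks 287.6, foreign purchases of equities on the domestic stock exchange 300.0, domestic pension funds' purchases of foreign equities 738.0; capital account: acquisition of foreign patents and trademarks (non-produced assets) 116.1, debt forgiveness received from foreign official creditors 100.4.)

-549.7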